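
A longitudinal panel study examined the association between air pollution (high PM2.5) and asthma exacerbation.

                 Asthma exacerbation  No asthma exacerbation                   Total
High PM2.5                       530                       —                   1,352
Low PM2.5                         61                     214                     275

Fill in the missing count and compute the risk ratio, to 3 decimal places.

1.767

The missing cell is in the exposed row: 1352 − 530 = 822.
So a = 530, b = 822, c = 61, d = 214.
RR = [a/(a+b)] / [c/(c+d)] = (530/1352) / (61/275) = 0.39201/0.22182 = 1.76727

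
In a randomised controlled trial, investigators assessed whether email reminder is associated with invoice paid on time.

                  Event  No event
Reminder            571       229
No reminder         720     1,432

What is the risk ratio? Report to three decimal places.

2.133

Cells: a = 571, b = 229, c = 720, d = 1432.
Risk in exposed = 571/800 = 0.71375; risk in unexposed = 720/2152 = 0.33457.
RR = 0.71375 / 0.33457 = 2.13332
The risk among the exposed is 2.13 times that among the unexposed.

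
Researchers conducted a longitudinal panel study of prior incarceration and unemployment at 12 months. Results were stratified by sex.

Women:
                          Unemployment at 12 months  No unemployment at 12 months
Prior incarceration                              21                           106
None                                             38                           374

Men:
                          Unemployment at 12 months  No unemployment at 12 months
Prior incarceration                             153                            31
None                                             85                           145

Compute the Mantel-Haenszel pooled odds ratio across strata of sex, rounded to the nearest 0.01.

OR_MH = Σ(aᵢdᵢ/nᵢ) / Σ(bᵢcᵢ/nᵢ), where nᵢ is the stratum total.
Stratum 1 (Women): n = 539; a·d/n = 21·374/539 = 14.5714; b·c/n = 106·38/539 = 7.4731
Stratum 2 (Men): n = 414; a·d/n = 153·145/414 = 53.5870; b·c/n = 31·85/414 = 6.3647
OR_MH = (14.5714 + 53.5870) / (7.4731 + 6.3647) = 68.1584 / 13.8378 = 4.92551

4.93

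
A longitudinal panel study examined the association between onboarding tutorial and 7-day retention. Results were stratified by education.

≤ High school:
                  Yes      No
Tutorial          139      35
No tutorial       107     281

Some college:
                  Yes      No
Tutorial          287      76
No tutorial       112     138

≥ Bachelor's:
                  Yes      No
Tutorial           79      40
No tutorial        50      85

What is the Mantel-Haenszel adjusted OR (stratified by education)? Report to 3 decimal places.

5.648

OR_MH = Σ(aᵢdᵢ/nᵢ) / Σ(bᵢcᵢ/nᵢ), where nᵢ is the stratum total.
Stratum 1 (≤ High school): n = 562; a·d/n = 139·281/562 = 69.5000; b·c/n = 35·107/562 = 6.6637
Stratum 2 (Some college): n = 613; a·d/n = 287·138/613 = 64.6101; b·c/n = 76·112/613 = 13.8858
Stratum 3 (≥ Bachelor's): n = 254; a·d/n = 79·85/254 = 26.4370; b·c/n = 40·50/254 = 7.8740
OR_MH = (69.5000 + 64.6101 + 26.4370) / (6.6637 + 13.8858 + 7.8740) = 160.5471 / 28.4235 = 5.64839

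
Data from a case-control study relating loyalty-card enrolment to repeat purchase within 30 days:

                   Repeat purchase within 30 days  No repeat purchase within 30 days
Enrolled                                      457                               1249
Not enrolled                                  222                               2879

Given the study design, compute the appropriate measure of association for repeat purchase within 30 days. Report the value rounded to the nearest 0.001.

4.745

Cells: a = 457, b = 1249, c = 222, d = 2879.
This is a case-control study: participants were sampled on outcome status, so risks in the source population cannot be estimated directly — relative risk is not valid here. The odds ratio is the appropriate measure.
OR = (a·d)/(b·c) = (457 × 2879) / (1249 × 222) = 1315703 / 277278 = 4.74507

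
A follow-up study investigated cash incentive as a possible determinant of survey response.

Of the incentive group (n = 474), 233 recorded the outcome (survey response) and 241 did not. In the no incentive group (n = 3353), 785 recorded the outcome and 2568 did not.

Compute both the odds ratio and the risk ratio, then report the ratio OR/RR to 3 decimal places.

From the description: a = 233, b = 241, c = 785, d = 2568.
OR = (233·2568)/(241·785) = 598344/189185 = 3.16275
Risk in exposed = 233/474 = 0.49156; risk in unexposed = 785/3353 = 0.23412; RR = 2.09962
OR/RR = 3.16275 / 2.09962 = 1.50634
The outcome is not rare, so the OR lies further from 1 than the RR.

1.506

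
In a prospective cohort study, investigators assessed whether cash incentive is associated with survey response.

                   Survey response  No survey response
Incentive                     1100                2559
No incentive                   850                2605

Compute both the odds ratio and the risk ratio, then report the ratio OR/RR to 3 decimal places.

Cells: a = 1100, b = 2559, c = 850, d = 2605.
OR = (1100·2605)/(2559·850) = 2865500/2175150 = 1.31738
Risk in exposed = 1100/3659 = 0.30063; risk in unexposed = 850/3455 = 0.24602; RR = 1.22197
OR/RR = 1.31738 / 1.22197 = 1.07808
The outcome is not rare, so the OR lies further from 1 than the RR.

1.078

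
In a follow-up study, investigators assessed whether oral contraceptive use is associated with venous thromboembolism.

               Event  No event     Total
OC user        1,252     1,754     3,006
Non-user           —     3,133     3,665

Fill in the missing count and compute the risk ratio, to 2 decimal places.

The missing cell is in the unexposed row: 3665 − 3133 = 532.
So a = 1252, b = 1754, c = 532, d = 3133.
RR = [a/(a+b)] / [c/(c+d)] = (1252/3006) / (532/3665) = 0.41650/0.14516 = 2.86931

2.87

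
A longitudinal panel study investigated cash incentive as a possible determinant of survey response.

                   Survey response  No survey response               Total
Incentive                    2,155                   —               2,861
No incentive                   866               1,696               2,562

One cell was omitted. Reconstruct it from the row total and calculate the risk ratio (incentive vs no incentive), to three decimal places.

The missing cell is in the exposed row: 2861 − 2155 = 706.
So a = 2155, b = 706, c = 866, d = 1696.
RR = [a/(a+b)] / [c/(c+d)] = (2155/2861) / (866/2562) = 0.75323/0.33802 = 2.22839

2.228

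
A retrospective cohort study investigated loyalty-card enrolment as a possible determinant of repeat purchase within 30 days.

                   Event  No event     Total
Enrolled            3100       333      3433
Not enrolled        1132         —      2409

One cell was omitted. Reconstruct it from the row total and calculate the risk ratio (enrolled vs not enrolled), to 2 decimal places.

The missing cell is in the unexposed row: 2409 − 1132 = 1277.
So a = 3100, b = 333, c = 1132, d = 1277.
RR = [a/(a+b)] / [c/(c+d)] = (3100/3433) / (1132/2409) = 0.90300/0.46990 = 1.92167

1.92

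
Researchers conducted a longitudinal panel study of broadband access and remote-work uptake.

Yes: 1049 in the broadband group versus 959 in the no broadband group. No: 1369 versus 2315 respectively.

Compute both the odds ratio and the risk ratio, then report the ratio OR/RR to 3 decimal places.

1.249

From the description: a = 1049, b = 1369, c = 959, d = 2315.
OR = (1049·2315)/(1369·959) = 2428435/1312871 = 1.84971
Risk in exposed = 1049/2418 = 0.43383; risk in unexposed = 959/3274 = 0.29291; RR = 1.48108
OR/RR = 1.84971 / 1.48108 = 1.24889
The outcome is not rare, so the OR lies further from 1 than the RR.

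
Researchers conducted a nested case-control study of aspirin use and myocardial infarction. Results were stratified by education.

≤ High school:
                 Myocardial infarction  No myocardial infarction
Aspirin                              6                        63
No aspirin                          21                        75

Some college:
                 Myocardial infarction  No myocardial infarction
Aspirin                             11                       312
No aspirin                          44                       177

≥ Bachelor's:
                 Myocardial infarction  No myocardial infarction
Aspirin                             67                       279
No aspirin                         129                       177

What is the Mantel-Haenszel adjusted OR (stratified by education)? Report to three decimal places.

OR_MH = Σ(aᵢdᵢ/nᵢ) / Σ(bᵢcᵢ/nᵢ), where nᵢ is the stratum total.
Stratum 1 (≤ High school): n = 165; a·d/n = 6·75/165 = 2.7273; b·c/n = 63·21/165 = 8.0182
Stratum 2 (Some college): n = 544; a·d/n = 11·177/544 = 3.5790; b·c/n = 312·44/544 = 25.2353
Stratum 3 (≥ Bachelor's): n = 652; a·d/n = 67·177/652 = 18.1887; b·c/n = 279·129/652 = 55.2009
OR_MH = (2.7273 + 3.5790 + 18.1887) / (8.0182 + 25.2353 + 55.2009) = 24.4950 / 88.4544 = 0.27692

0.277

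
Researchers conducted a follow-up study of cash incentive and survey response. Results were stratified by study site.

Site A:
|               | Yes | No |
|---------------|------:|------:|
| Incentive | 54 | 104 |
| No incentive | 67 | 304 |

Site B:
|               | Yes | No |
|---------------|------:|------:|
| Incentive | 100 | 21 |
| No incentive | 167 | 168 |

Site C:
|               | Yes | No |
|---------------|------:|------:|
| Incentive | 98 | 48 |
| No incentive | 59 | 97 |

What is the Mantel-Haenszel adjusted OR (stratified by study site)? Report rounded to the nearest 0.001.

3.285

OR_MH = Σ(aᵢdᵢ/nᵢ) / Σ(bᵢcᵢ/nᵢ), where nᵢ is the stratum total.
Stratum 1 (Site A): n = 529; a·d/n = 54·304/529 = 31.0321; b·c/n = 104·67/529 = 13.1720
Stratum 2 (Site B): n = 456; a·d/n = 100·168/456 = 36.8421; b·c/n = 21·167/456 = 7.6908
Stratum 3 (Site C): n = 302; a·d/n = 98·97/302 = 31.4768; b·c/n = 48·59/302 = 9.3775
OR_MH = (31.0321 + 36.8421 + 31.4768) / (13.1720 + 7.6908 + 9.3775) = 99.3511 / 30.2403 = 3.28539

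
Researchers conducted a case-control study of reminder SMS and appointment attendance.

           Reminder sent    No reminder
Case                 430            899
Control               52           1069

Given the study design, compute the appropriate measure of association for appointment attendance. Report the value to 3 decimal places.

9.833

Reading the table with exposure as columns: a = 430 (Reminder sent, case), b = 52 (Reminder sent, non-case), c = 899 (No reminder, case), d = 1069.
This is a case-control study: participants were sampled on outcome status, so risks in the source population cannot be estimated directly — relative risk is not valid here. The odds ratio is the appropriate measure.
OR = (a·d)/(b·c) = (430 × 1069) / (52 × 899) = 459670 / 46748 = 9.83293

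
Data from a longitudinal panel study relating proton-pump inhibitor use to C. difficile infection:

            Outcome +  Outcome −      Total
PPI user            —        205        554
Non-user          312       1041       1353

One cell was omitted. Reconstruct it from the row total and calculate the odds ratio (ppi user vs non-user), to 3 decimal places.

5.680

The missing cell is in the exposed row: 554 − 205 = 349.
So a = 349, b = 205, c = 312, d = 1041.
OR = (a·d)/(b·c) = (349 × 1041) / (205 × 312) = 363309 / 63960 = 5.68025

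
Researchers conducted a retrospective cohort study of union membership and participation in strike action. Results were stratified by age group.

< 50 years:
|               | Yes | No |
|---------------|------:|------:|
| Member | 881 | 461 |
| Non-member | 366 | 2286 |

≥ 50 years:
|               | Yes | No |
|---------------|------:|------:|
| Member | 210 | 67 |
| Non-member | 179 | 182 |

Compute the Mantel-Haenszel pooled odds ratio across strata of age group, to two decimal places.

9.24

OR_MH = Σ(aᵢdᵢ/nᵢ) / Σ(bᵢcᵢ/nᵢ), where nᵢ is the stratum total.
Stratum 1 (< 50 years): n = 3994; a·d/n = 881·2286/3994 = 504.2479; b·c/n = 461·366/3994 = 42.2449
Stratum 2 (≥ 50 years): n = 638; a·d/n = 210·182/638 = 59.9060; b·c/n = 67·179/638 = 18.7978
OR_MH = (504.2479 + 59.9060) / (42.2449 + 18.7978) = 564.1538 / 61.0427 = 9.24196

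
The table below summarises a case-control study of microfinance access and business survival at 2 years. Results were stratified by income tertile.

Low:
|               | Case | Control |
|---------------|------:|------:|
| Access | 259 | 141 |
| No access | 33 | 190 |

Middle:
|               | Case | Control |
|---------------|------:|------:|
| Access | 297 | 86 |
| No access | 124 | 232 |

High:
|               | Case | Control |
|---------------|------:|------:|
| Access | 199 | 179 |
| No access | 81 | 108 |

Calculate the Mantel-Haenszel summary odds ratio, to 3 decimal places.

4.427

OR_MH = Σ(aᵢdᵢ/nᵢ) / Σ(bᵢcᵢ/nᵢ), where nᵢ is the stratum total.
Stratum 1 (Low): n = 623; a·d/n = 259·190/623 = 78.9888; b·c/n = 141·33/623 = 7.4687
Stratum 2 (Middle): n = 739; a·d/n = 297·232/739 = 93.2395; b·c/n = 86·124/739 = 14.4303
Stratum 3 (High): n = 567; a·d/n = 199·108/567 = 37.9048; b·c/n = 179·81/567 = 25.5714
OR_MH = (78.9888 + 93.2395 + 37.9048) / (7.4687 + 14.4303 + 25.5714) = 210.1330 / 47.4704 = 4.42661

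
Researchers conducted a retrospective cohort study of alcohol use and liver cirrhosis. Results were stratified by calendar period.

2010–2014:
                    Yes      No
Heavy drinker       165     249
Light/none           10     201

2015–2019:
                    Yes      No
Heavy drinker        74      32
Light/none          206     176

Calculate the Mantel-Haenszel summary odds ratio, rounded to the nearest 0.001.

4.559

OR_MH = Σ(aᵢdᵢ/nᵢ) / Σ(bᵢcᵢ/nᵢ), where nᵢ is the stratum total.
Stratum 1 (2010–2014): n = 625; a·d/n = 165·201/625 = 53.0640; b·c/n = 249·10/625 = 3.9840
Stratum 2 (2015–2019): n = 488; a·d/n = 74·176/488 = 26.6885; b·c/n = 32·206/488 = 13.5082
OR_MH = (53.0640 + 26.6885) / (3.9840 + 13.5082) = 79.7525 / 17.4922 = 4.55932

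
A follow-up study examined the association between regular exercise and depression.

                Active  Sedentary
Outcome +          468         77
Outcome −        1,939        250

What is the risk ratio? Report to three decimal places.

Reading the table with exposure as columns: a = 468 (Active, case), b = 1939 (Active, non-case), c = 77 (Sedentary, case), d = 250.
Risk in exposed = 468/2407 = 0.19443; risk in unexposed = 77/327 = 0.23547.
RR = 0.19443 / 0.23547 = 0.82571
The risk is 17% lower among the exposed than among the unexposed.

0.826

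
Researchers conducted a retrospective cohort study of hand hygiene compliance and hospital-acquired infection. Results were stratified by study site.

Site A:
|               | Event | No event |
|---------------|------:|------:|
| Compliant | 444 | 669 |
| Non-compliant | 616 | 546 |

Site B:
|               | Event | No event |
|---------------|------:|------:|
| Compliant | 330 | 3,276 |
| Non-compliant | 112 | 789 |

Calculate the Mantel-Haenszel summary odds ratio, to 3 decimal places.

OR_MH = Σ(aᵢdᵢ/nᵢ) / Σ(bᵢcᵢ/nᵢ), where nᵢ is the stratum total.
Stratum 1 (Site A): n = 2275; a·d/n = 444·546/2275 = 106.5600; b·c/n = 669·616/2275 = 181.1446
Stratum 2 (Site B): n = 4507; a·d/n = 330·789/4507 = 57.7701; b·c/n = 3276·112/4507 = 81.4094
OR_MH = (106.5600 + 57.7701) / (181.1446 + 81.4094) = 164.3301 / 262.5540 = 0.62589

0.626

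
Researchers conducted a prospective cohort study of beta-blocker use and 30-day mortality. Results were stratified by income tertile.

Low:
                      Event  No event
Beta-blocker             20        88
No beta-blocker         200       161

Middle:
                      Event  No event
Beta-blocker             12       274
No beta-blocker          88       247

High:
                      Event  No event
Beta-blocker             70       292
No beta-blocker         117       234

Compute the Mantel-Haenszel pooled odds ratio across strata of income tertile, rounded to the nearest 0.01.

OR_MH = Σ(aᵢdᵢ/nᵢ) / Σ(bᵢcᵢ/nᵢ), where nᵢ is the stratum total.
Stratum 1 (Low): n = 469; a·d/n = 20·161/469 = 6.8657; b·c/n = 88·200/469 = 37.5267
Stratum 2 (Middle): n = 621; a·d/n = 12·247/621 = 4.7729; b·c/n = 274·88/621 = 38.8277
Stratum 3 (High): n = 713; a·d/n = 70·234/713 = 22.9734; b·c/n = 292·117/713 = 47.9158
OR_MH = (6.8657 + 4.7729 + 22.9734) / (37.5267 + 38.8277 + 47.9158) = 34.6120 / 124.2702 = 0.27852

0.28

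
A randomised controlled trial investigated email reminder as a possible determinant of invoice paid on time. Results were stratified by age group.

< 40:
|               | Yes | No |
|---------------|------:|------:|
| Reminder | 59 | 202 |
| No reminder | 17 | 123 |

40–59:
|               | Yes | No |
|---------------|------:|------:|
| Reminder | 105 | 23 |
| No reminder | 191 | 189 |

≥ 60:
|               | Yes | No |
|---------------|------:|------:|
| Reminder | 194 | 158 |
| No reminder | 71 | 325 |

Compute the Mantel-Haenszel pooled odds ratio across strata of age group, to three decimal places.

OR_MH = Σ(aᵢdᵢ/nᵢ) / Σ(bᵢcᵢ/nᵢ), where nᵢ is the stratum total.
Stratum 1 (< 40): n = 401; a·d/n = 59·123/401 = 18.0973; b·c/n = 202·17/401 = 8.5636
Stratum 2 (40–59): n = 508; a·d/n = 105·189/508 = 39.0650; b·c/n = 23·191/508 = 8.6476
Stratum 3 (≥ 60): n = 748; a·d/n = 194·325/748 = 84.2914; b·c/n = 158·71/748 = 14.9973
OR_MH = (18.0973 + 39.0650 + 84.2914) / (8.5636 + 8.6476 + 14.9973) = 141.4537 / 32.2086 = 4.39180

4.392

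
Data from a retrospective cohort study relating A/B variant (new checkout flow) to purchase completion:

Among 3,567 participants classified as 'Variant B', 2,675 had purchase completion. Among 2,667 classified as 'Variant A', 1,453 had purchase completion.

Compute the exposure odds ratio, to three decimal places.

2.506

From the description: a = 2675, b = 892, c = 1453, d = 1214.
OR = (a·d)/(b·c) = (2675 × 1214) / (892 × 1453) = 3247450 / 1296076 = 2.50560
The odds of purchase completion are about 2.51 times as high in the variant b group.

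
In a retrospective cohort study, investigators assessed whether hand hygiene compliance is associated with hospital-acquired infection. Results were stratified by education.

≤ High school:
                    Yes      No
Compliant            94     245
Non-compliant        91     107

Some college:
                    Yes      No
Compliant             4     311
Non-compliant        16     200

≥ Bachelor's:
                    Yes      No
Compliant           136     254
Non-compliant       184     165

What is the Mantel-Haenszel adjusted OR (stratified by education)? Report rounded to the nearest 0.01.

0.44

OR_MH = Σ(aᵢdᵢ/nᵢ) / Σ(bᵢcᵢ/nᵢ), where nᵢ is the stratum total.
Stratum 1 (≤ High school): n = 537; a·d/n = 94·107/537 = 18.7300; b·c/n = 245·91/537 = 41.5177
Stratum 2 (Some college): n = 531; a·d/n = 4·200/531 = 1.5066; b·c/n = 311·16/531 = 9.3710
Stratum 3 (≥ Bachelor's): n = 739; a·d/n = 136·165/739 = 30.3654; b·c/n = 254·184/739 = 63.2422
OR_MH = (18.7300 + 1.5066 + 30.3654) / (41.5177 + 9.3710 + 63.2422) = 50.6019 / 114.1309 = 0.44337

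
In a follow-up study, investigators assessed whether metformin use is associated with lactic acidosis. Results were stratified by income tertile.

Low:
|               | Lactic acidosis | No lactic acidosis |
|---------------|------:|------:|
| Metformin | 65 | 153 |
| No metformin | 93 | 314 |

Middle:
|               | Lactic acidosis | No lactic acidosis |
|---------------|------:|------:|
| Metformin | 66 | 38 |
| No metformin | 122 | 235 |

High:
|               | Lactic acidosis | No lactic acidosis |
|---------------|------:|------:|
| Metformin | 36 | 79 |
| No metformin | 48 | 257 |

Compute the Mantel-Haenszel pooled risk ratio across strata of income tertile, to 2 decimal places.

1.64

RR_MH = Σ(aᵢ·n₀ᵢ/nᵢ) / Σ(cᵢ·n₁ᵢ/nᵢ), with n₁ᵢ = aᵢ+bᵢ (exposed), n₀ᵢ = cᵢ+dᵢ (unexposed), nᵢ = n₁ᵢ+n₀ᵢ.
Stratum 1 (Low): n₁ = 218, n₀ = 407, n = 625; a·n₀/n = 65·407/625 = 42.3280; c·n₁/n = 93·218/625 = 32.4384
Stratum 2 (Middle): n₁ = 104, n₀ = 357, n = 461; a·n₀/n = 66·357/461 = 51.1106; c·n₁/n = 122·104/461 = 27.5228
Stratum 3 (High): n₁ = 115, n₀ = 305, n = 420; a·n₀/n = 36·305/420 = 26.1429; c·n₁/n = 48·115/420 = 13.1429
RR_MH = (42.3280 + 51.1106 + 26.1429) / (32.4384 + 27.5228 + 13.1429) = 119.5815 / 73.1040 = 1.63577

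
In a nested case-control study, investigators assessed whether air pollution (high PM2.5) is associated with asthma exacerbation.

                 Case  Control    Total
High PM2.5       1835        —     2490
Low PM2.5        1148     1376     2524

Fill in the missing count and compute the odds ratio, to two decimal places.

The missing cell is in the exposed row: 2490 − 1835 = 655.
So a = 1835, b = 655, c = 1148, d = 1376.
OR = (a·d)/(b·c) = (1835 × 1376) / (655 × 1148) = 2524960 / 751940 = 3.35793

3.36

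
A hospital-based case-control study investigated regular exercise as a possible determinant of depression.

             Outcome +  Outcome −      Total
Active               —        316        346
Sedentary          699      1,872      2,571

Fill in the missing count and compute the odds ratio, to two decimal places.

0.25

The missing cell is in the exposed row: 346 − 316 = 30.
So a = 30, b = 316, c = 699, d = 1872.
OR = (a·d)/(b·c) = (30 × 1872) / (316 × 699) = 56160 / 220884 = 0.25425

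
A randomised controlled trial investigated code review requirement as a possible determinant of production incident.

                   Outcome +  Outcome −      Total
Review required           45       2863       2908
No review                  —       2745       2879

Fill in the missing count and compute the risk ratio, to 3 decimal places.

The missing cell is in the unexposed row: 2879 − 2745 = 134.
So a = 45, b = 2863, c = 134, d = 2745.
RR = [a/(a+b)] / [c/(c+d)] = (45/2908) / (134/2879) = 0.01547/0.04654 = 0.33247

0.332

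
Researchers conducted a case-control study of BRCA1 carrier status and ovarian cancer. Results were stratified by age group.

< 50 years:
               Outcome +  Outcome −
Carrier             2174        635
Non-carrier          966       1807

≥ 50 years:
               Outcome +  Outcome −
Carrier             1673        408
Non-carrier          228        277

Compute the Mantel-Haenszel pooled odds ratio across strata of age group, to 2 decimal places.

OR_MH = Σ(aᵢdᵢ/nᵢ) / Σ(bᵢcᵢ/nᵢ), where nᵢ is the stratum total.
Stratum 1 (< 50 years): n = 5582; a·d/n = 2174·1807/5582 = 703.7653; b·c/n = 635·966/5582 = 109.8907
Stratum 2 (≥ 50 years): n = 2586; a·d/n = 1673·277/2586 = 179.2038; b·c/n = 408·228/2586 = 35.9722
OR_MH = (703.7653 + 179.2038) / (109.8907 + 35.9722) = 882.9691 / 145.8629 = 6.05342

6.05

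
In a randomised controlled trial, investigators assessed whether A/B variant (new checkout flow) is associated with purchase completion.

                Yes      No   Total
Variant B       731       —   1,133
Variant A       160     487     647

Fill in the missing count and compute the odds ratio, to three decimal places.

The missing cell is in the exposed row: 1133 − 731 = 402.
So a = 731, b = 402, c = 160, d = 487.
OR = (a·d)/(b·c) = (731 × 487) / (402 × 160) = 355997 / 64320 = 5.53478

5.535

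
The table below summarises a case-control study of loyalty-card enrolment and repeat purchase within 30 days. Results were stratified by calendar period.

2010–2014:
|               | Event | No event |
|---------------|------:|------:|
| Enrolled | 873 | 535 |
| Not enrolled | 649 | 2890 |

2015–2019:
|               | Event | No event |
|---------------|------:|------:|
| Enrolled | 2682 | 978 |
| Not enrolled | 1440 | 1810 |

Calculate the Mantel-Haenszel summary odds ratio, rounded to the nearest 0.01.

4.43

OR_MH = Σ(aᵢdᵢ/nᵢ) / Σ(bᵢcᵢ/nᵢ), where nᵢ is the stratum total.
Stratum 1 (2010–2014): n = 4947; a·d/n = 873·2890/4947 = 510.0000; b·c/n = 535·649/4947 = 70.1870
Stratum 2 (2015–2019): n = 6910; a·d/n = 2682·1810/6910 = 702.5210; b·c/n = 978·1440/6910 = 203.8090
OR_MH = (510.0000 + 702.5210) / (70.1870 + 203.8090) = 1212.5210 / 273.9960 = 4.42532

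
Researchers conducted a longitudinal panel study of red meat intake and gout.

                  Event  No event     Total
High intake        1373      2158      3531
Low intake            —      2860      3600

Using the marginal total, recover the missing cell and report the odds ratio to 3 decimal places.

2.459

The missing cell is in the unexposed row: 3600 − 2860 = 740.
So a = 1373, b = 2158, c = 740, d = 2860.
OR = (a·d)/(b·c) = (1373 × 2860) / (2158 × 740) = 3926780 / 1596920 = 2.45897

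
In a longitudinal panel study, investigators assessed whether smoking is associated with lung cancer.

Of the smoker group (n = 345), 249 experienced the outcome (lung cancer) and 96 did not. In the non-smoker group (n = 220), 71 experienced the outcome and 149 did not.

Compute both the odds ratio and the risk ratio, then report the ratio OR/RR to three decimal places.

2.434

From the description: a = 249, b = 96, c = 71, d = 149.
OR = (249·149)/(96·71) = 37101/6816 = 5.44322
Risk in exposed = 249/345 = 0.72174; risk in unexposed = 71/220 = 0.32273; RR = 2.23637
OR/RR = 5.44322 / 2.23637 = 2.43395
The outcome is not rare, so the OR lies further from 1 than the RR.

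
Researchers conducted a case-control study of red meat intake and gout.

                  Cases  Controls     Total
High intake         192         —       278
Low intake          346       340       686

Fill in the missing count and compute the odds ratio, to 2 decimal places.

2.19

The missing cell is in the exposed row: 278 − 192 = 86.
So a = 192, b = 86, c = 346, d = 340.
OR = (a·d)/(b·c) = (192 × 340) / (86 × 346) = 65280 / 29756 = 2.19384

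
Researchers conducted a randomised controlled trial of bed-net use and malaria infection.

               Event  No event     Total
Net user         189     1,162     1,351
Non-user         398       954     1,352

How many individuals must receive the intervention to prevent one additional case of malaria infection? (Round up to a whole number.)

Risk in treated group = 189/1351 = 0.13990; risk in control = 398/1352 = 0.29438.
Absolute risk reduction = 0.29438 − 0.13990 = 0.15448
NNT = 1 / ARR = 1 / 0.15448 = 6.473 → round up → 7

7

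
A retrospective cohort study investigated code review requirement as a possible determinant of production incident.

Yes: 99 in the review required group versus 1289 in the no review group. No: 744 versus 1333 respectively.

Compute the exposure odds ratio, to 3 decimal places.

0.138

From the description: a = 99, b = 744, c = 1289, d = 1333.
OR = (a·d)/(b·c) = (99 × 1333) / (744 × 1289) = 131967 / 959016 = 0.13761
Exposure is associated with lower odds of production incident (OR = 0.14 < 1).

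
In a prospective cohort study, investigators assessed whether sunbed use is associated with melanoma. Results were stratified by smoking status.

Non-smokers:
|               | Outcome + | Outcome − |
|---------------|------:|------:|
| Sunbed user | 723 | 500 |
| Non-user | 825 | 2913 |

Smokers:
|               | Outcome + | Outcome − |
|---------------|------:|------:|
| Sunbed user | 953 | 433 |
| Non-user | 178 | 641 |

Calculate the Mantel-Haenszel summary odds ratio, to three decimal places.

5.940

OR_MH = Σ(aᵢdᵢ/nᵢ) / Σ(bᵢcᵢ/nᵢ), where nᵢ is the stratum total.
Stratum 1 (Non-smokers): n = 4961; a·d/n = 723·2913/4961 = 424.5311; b·c/n = 500·825/4961 = 83.1486
Stratum 2 (Smokers): n = 2205; a·d/n = 953·641/2205 = 277.0399; b·c/n = 433·178/2205 = 34.9542
OR_MH = (424.5311 + 277.0399) / (83.1486 + 34.9542) = 701.5711 / 118.1028 = 5.94034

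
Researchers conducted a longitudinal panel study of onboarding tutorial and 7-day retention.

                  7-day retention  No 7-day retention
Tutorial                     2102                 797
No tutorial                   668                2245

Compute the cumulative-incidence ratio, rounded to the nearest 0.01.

3.16

Cells: a = 2102, b = 797, c = 668, d = 2245.
Risk in exposed = 2102/2899 = 0.72508; risk in unexposed = 668/2913 = 0.22932.
RR = 0.72508 / 0.22932 = 3.16190
The risk among the exposed is 3.16 times that among the unexposed.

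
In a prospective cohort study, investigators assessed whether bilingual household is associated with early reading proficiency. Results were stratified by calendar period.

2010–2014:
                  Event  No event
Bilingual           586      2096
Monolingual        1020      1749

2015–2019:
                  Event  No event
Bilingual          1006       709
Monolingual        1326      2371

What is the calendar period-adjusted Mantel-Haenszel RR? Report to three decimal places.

1.068

RR_MH = Σ(aᵢ·n₀ᵢ/nᵢ) / Σ(cᵢ·n₁ᵢ/nᵢ), with n₁ᵢ = aᵢ+bᵢ (exposed), n₀ᵢ = cᵢ+dᵢ (unexposed), nᵢ = n₁ᵢ+n₀ᵢ.
Stratum 1 (2010–2014): n₁ = 2682, n₀ = 2769, n = 5451; a·n₀/n = 586·2769/5451 = 297.6764; c·n₁/n = 1020·2682/5451 = 501.8602
Stratum 2 (2015–2019): n₁ = 1715, n₀ = 3697, n = 5412; a·n₀/n = 1006·3697/5412 = 687.2103; c·n₁/n = 1326·1715/5412 = 420.1940
RR_MH = (297.6764 + 687.2103) / (501.8602 + 420.1940) = 984.8867 / 922.0542 = 1.06814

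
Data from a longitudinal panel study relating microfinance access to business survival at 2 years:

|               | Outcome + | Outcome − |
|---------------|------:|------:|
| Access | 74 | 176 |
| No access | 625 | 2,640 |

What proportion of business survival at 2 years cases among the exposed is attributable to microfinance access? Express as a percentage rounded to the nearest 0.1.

35.3

Cells: a = 74, b = 176, c = 625, d = 2640.
Risk in exposed = 74/250 = 0.29600; risk in unexposed = 625/3265 = 0.19142.
RR = 0.29600/0.19142 = 1.54630
AR% = (RR − 1)/RR × 100 = (1.54630 − 1)/1.54630 × 100 = 35.3297%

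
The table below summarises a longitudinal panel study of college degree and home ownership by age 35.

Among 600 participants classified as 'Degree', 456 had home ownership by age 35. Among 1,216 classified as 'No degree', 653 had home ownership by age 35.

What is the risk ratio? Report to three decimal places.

From the description: a = 456, b = 144, c = 653, d = 563.
Risk in exposed = 456/600 = 0.76000; risk in unexposed = 653/1216 = 0.53701.
RR = 0.76000 / 0.53701 = 1.41525
The risk among the exposed is 1.42 times that among the unexposed.

1.415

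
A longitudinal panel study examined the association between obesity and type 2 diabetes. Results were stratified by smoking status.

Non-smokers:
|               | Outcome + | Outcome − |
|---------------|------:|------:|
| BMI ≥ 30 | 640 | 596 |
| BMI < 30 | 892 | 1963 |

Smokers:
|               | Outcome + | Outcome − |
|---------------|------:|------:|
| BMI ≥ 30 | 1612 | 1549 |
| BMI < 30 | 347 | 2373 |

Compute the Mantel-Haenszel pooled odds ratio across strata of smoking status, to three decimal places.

4.326

OR_MH = Σ(aᵢdᵢ/nᵢ) / Σ(bᵢcᵢ/nᵢ), where nᵢ is the stratum total.
Stratum 1 (Non-smokers): n = 4091; a·d/n = 640·1963/4091 = 307.0936; b·c/n = 596·892/4091 = 129.9516
Stratum 2 (Smokers): n = 5881; a·d/n = 1612·2373/5881 = 650.4465; b·c/n = 1549·347/5881 = 91.3965
OR_MH = (307.0936 + 650.4465) / (129.9516 + 91.3965) = 957.5401 / 221.3481 = 4.32595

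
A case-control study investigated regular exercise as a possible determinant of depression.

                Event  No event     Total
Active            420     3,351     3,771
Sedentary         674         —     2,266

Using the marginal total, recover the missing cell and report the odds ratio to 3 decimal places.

0.296

The missing cell is in the unexposed row: 2266 − 674 = 1592.
So a = 420, b = 3351, c = 674, d = 1592.
OR = (a·d)/(b·c) = (420 × 1592) / (3351 × 674) = 668640 / 2258574 = 0.29605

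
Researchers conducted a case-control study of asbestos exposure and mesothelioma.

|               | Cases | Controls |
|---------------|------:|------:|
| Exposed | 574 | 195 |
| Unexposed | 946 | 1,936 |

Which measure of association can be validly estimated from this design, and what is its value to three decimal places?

Cells: a = 574, b = 195, c = 946, d = 1936.
This is a case-control study: participants were sampled on outcome status, so risks in the source population cannot be estimated directly — relative risk is not valid here. The odds ratio is the appropriate measure.
OR = (a·d)/(b·c) = (574 × 1936) / (195 × 946) = 1111264 / 184470 = 6.02409

6.024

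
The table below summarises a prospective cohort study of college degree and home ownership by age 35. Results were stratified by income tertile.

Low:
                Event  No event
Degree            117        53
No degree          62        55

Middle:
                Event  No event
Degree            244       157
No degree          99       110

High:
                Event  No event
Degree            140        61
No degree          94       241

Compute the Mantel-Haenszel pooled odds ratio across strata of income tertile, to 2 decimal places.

OR_MH = Σ(aᵢdᵢ/nᵢ) / Σ(bᵢcᵢ/nᵢ), where nᵢ is the stratum total.
Stratum 1 (Low): n = 287; a·d/n = 117·55/287 = 22.4216; b·c/n = 53·62/287 = 11.4495
Stratum 2 (Middle): n = 610; a·d/n = 244·110/610 = 44.0000; b·c/n = 157·99/610 = 25.4803
Stratum 3 (High): n = 536; a·d/n = 140·241/536 = 62.9478; b·c/n = 61·94/536 = 10.6978
OR_MH = (22.4216 + 44.0000 + 62.9478) / (11.4495 + 25.4803 + 10.6978) = 129.3694 / 47.6276 = 2.71627

2.72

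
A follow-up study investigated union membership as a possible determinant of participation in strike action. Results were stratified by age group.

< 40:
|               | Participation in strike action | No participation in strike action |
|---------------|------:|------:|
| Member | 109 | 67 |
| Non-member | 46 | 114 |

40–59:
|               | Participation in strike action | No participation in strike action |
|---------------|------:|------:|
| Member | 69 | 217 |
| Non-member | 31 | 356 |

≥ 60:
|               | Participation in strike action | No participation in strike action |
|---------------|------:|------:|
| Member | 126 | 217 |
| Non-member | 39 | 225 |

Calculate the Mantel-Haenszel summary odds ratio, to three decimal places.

OR_MH = Σ(aᵢdᵢ/nᵢ) / Σ(bᵢcᵢ/nᵢ), where nᵢ is the stratum total.
Stratum 1 (< 40): n = 336; a·d/n = 109·114/336 = 36.9821; b·c/n = 67·46/336 = 9.1726
Stratum 2 (40–59): n = 673; a·d/n = 69·356/673 = 36.4993; b·c/n = 217·31/673 = 9.9955
Stratum 3 (≥ 60): n = 607; a·d/n = 126·225/607 = 46.7051; b·c/n = 217·39/607 = 13.9423
OR_MH = (36.9821 + 36.4993 + 46.7051) / (9.1726 + 9.9955 + 13.9423) = 120.1865 / 33.1105 = 3.62986

3.630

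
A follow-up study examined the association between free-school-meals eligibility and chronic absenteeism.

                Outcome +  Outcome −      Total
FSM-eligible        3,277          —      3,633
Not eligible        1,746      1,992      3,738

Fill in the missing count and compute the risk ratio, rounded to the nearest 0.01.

1.93

The missing cell is in the exposed row: 3633 − 3277 = 356.
So a = 3277, b = 356, c = 1746, d = 1992.
RR = [a/(a+b)] / [c/(c+d)] = (3277/3633) / (1746/3738) = 0.90201/0.46709 = 1.93111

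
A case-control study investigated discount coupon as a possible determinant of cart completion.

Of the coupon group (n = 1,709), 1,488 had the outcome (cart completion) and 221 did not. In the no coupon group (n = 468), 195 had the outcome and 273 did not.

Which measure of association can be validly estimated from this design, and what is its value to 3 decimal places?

9.426

From the description: a = 1488, b = 221, c = 195, d = 273.
This is a case-control study: participants were sampled on outcome status, so risks in the source population cannot be estimated directly — relative risk is not valid here. The odds ratio is the appropriate measure.
OR = (a·d)/(b·c) = (1488 × 273) / (221 × 195) = 406224 / 43095 = 9.42624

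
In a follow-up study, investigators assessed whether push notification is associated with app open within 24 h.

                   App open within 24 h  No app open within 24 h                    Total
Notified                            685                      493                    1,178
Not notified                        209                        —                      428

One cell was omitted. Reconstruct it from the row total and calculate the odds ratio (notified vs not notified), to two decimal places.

The missing cell is in the unexposed row: 428 − 209 = 219.
So a = 685, b = 493, c = 209, d = 219.
OR = (a·d)/(b·c) = (685 × 219) / (493 × 209) = 150015 / 103037 = 1.45593

1.46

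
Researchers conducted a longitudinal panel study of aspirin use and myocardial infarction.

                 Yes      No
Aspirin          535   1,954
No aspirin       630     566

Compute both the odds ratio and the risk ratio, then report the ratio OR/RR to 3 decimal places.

Cells: a = 535, b = 1954, c = 630, d = 566.
OR = (535·566)/(1954·630) = 302810/1231020 = 0.24598
Risk in exposed = 535/2489 = 0.21495; risk in unexposed = 630/1196 = 0.52676; RR = 0.40806
OR/RR = 0.24598 / 0.40806 = 0.60282
The outcome is not rare, so the OR lies further from 1 than the RR.

0.603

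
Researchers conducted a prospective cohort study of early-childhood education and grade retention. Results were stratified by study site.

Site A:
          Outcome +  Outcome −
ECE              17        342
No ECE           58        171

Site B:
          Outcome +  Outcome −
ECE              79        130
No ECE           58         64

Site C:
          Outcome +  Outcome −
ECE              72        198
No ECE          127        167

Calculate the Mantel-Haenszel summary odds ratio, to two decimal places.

OR_MH = Σ(aᵢdᵢ/nᵢ) / Σ(bᵢcᵢ/nᵢ), where nᵢ is the stratum total.
Stratum 1 (Site A): n = 588; a·d/n = 17·171/588 = 4.9439; b·c/n = 342·58/588 = 33.7347
Stratum 2 (Site B): n = 331; a·d/n = 79·64/331 = 15.2749; b·c/n = 130·58/331 = 22.7795
Stratum 3 (Site C): n = 564; a·d/n = 72·167/564 = 21.3191; b·c/n = 198·127/564 = 44.5851
OR_MH = (4.9439 + 15.2749 + 21.3191) / (33.7347 + 22.7795 + 44.5851) = 41.5380 / 101.0993 = 0.41086

0.41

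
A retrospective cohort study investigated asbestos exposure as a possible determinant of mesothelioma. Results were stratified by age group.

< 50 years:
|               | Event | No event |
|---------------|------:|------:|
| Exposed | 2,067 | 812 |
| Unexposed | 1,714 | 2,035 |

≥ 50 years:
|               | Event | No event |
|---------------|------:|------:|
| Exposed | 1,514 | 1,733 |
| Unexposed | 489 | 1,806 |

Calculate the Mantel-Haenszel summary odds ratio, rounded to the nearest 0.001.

OR_MH = Σ(aᵢdᵢ/nᵢ) / Σ(bᵢcᵢ/nᵢ), where nᵢ is the stratum total.
Stratum 1 (< 50 years): n = 6628; a·d/n = 2067·2035/6628 = 634.6326; b·c/n = 812·1714/6628 = 209.9831
Stratum 2 (≥ 50 years): n = 5542; a·d/n = 1514·1806/5542 = 493.3750; b·c/n = 1733·489/5542 = 152.9118
OR_MH = (634.6326 + 493.3750) / (209.9831 + 152.9118) = 1128.0076 / 362.8949 = 3.10836

3.108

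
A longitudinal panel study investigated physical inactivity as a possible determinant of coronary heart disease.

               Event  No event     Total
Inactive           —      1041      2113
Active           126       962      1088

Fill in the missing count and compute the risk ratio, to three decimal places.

The missing cell is in the exposed row: 2113 − 1041 = 1072.
So a = 1072, b = 1041, c = 126, d = 962.
RR = [a/(a+b)] / [c/(c+d)] = (1072/2113) / (126/1088) = 0.50734/0.11581 = 4.38080

4.381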